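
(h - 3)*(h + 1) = h^2 - 2*h - 3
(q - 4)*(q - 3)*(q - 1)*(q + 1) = q^4 - 7*q^3 + 11*q^2 + 7*q - 12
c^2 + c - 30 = (c - 5)*(c + 6)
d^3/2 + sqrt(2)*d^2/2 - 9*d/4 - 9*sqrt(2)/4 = (d/2 + sqrt(2)/2)*(d - 3*sqrt(2)/2)*(d + 3*sqrt(2)/2)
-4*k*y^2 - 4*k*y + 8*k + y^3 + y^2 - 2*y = (-4*k + y)*(y - 1)*(y + 2)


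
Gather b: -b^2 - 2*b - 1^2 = -b^2 - 2*b - 1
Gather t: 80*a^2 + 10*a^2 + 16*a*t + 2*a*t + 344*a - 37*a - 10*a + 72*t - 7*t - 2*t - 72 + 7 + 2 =90*a^2 + 297*a + t*(18*a + 63) - 63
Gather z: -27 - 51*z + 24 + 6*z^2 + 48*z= 6*z^2 - 3*z - 3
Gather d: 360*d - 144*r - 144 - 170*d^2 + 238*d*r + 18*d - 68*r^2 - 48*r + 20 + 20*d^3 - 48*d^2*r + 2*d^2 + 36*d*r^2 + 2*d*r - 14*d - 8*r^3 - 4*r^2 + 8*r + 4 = 20*d^3 + d^2*(-48*r - 168) + d*(36*r^2 + 240*r + 364) - 8*r^3 - 72*r^2 - 184*r - 120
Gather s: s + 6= s + 6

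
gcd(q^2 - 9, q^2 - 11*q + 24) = q - 3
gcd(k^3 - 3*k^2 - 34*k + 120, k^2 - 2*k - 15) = k - 5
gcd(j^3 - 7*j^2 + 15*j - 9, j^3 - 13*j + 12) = j^2 - 4*j + 3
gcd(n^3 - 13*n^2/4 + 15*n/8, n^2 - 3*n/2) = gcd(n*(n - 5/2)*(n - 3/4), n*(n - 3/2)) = n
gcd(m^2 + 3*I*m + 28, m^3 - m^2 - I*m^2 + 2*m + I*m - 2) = 1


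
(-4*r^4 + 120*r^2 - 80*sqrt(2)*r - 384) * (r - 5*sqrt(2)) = -4*r^5 + 20*sqrt(2)*r^4 + 120*r^3 - 680*sqrt(2)*r^2 + 416*r + 1920*sqrt(2)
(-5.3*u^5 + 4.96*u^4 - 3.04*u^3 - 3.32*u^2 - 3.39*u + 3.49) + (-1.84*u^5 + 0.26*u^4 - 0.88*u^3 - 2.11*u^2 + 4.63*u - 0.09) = -7.14*u^5 + 5.22*u^4 - 3.92*u^3 - 5.43*u^2 + 1.24*u + 3.4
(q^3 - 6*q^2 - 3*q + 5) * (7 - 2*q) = -2*q^4 + 19*q^3 - 36*q^2 - 31*q + 35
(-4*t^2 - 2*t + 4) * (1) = -4*t^2 - 2*t + 4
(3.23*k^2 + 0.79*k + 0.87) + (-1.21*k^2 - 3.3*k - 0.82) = 2.02*k^2 - 2.51*k + 0.05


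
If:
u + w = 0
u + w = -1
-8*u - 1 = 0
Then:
No Solution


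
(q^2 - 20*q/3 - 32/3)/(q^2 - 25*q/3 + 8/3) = (3*q + 4)/(3*q - 1)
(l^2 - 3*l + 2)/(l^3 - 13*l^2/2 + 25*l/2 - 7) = 2/(2*l - 7)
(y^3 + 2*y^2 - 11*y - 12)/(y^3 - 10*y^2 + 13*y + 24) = (y + 4)/(y - 8)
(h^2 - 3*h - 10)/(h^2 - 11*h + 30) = (h + 2)/(h - 6)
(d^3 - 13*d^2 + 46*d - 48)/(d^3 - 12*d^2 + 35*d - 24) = (d - 2)/(d - 1)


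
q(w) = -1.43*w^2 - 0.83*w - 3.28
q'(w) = -2.86*w - 0.83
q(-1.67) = -5.88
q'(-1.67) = 3.95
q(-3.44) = -17.35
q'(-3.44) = 9.01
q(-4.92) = -33.81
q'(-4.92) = 13.24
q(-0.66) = -3.36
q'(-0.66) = 1.06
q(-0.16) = -3.18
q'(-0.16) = -0.37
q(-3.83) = -21.08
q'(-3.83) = 10.12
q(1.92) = -10.15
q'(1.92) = -6.32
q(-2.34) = -9.17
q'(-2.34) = 5.86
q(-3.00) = -13.66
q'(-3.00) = 7.75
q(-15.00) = -312.58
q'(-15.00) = 42.07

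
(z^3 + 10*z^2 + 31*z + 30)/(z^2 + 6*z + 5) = (z^2 + 5*z + 6)/(z + 1)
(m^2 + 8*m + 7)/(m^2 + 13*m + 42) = (m + 1)/(m + 6)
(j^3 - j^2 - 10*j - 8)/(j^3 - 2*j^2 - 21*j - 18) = (j^2 - 2*j - 8)/(j^2 - 3*j - 18)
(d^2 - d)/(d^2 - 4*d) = (d - 1)/(d - 4)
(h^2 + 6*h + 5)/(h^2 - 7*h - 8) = (h + 5)/(h - 8)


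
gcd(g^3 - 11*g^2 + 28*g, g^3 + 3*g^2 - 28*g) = g^2 - 4*g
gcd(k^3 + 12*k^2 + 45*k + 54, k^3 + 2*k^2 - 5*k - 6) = k + 3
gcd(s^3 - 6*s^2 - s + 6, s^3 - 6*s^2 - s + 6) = s^3 - 6*s^2 - s + 6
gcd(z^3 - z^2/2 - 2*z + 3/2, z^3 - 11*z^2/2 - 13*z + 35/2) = z - 1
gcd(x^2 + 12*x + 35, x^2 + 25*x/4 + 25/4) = x + 5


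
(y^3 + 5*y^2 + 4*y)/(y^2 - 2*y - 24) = y*(y + 1)/(y - 6)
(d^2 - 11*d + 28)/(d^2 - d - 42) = (d - 4)/(d + 6)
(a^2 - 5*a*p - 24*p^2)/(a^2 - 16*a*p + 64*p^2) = (-a - 3*p)/(-a + 8*p)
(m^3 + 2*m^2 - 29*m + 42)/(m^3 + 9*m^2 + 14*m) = (m^2 - 5*m + 6)/(m*(m + 2))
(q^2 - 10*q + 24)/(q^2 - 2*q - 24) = (q - 4)/(q + 4)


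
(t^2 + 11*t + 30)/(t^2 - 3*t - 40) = (t + 6)/(t - 8)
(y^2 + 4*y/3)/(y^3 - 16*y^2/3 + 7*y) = (3*y + 4)/(3*y^2 - 16*y + 21)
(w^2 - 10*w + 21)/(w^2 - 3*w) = (w - 7)/w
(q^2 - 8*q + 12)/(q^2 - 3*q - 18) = (q - 2)/(q + 3)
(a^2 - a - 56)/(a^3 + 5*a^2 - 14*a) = (a - 8)/(a*(a - 2))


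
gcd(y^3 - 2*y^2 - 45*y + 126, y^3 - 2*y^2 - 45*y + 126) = y^3 - 2*y^2 - 45*y + 126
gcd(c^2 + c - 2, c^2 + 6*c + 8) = c + 2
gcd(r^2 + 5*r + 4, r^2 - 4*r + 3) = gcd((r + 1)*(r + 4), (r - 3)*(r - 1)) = 1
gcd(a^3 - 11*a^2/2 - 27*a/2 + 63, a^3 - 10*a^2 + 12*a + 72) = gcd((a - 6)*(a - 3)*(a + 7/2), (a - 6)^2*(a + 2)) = a - 6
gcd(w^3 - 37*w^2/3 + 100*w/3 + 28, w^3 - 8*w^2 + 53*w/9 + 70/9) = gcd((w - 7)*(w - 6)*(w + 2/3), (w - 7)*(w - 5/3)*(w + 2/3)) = w^2 - 19*w/3 - 14/3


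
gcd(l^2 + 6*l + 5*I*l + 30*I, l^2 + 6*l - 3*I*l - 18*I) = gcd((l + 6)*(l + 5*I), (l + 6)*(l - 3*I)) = l + 6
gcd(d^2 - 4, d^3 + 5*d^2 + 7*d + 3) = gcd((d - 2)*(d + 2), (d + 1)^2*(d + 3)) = 1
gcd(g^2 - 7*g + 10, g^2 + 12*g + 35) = 1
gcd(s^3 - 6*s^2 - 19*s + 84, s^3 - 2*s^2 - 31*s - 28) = s^2 - 3*s - 28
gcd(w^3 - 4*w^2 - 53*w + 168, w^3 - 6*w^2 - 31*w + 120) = w^2 - 11*w + 24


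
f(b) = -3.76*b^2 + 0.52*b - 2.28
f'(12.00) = -89.72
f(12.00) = -537.48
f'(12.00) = -89.72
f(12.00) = -537.48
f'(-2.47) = 19.09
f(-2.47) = -26.50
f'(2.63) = -19.26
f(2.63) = -26.92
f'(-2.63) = 20.30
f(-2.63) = -29.66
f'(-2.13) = 16.54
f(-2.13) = -20.45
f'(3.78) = -27.91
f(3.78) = -54.04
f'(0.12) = -0.38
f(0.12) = -2.27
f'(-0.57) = 4.81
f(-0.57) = -3.80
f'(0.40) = -2.49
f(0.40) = -2.67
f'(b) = 0.52 - 7.52*b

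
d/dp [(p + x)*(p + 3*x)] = 2*p + 4*x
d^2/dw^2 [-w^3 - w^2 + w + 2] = -6*w - 2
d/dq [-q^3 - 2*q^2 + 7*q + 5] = -3*q^2 - 4*q + 7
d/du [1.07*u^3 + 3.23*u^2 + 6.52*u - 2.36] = 3.21*u^2 + 6.46*u + 6.52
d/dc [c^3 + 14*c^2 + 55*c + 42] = 3*c^2 + 28*c + 55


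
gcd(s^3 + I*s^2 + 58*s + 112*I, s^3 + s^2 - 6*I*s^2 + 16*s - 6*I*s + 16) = s^2 - 6*I*s + 16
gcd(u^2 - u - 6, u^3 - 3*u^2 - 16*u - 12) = u + 2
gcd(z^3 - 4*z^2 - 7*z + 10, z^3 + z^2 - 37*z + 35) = z^2 - 6*z + 5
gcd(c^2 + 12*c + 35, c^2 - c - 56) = c + 7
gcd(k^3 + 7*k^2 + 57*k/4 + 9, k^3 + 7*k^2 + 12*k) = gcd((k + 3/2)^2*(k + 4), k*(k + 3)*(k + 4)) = k + 4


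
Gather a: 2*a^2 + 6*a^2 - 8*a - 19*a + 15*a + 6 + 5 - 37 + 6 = 8*a^2 - 12*a - 20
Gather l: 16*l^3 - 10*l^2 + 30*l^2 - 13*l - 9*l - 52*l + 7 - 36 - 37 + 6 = 16*l^3 + 20*l^2 - 74*l - 60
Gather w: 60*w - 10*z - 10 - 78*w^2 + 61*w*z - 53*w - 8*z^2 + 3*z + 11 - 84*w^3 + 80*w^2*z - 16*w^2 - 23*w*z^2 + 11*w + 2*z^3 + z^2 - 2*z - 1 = -84*w^3 + w^2*(80*z - 94) + w*(-23*z^2 + 61*z + 18) + 2*z^3 - 7*z^2 - 9*z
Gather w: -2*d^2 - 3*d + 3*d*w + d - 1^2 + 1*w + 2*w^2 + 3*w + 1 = -2*d^2 - 2*d + 2*w^2 + w*(3*d + 4)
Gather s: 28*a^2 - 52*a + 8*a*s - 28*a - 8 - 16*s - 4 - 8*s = 28*a^2 - 80*a + s*(8*a - 24) - 12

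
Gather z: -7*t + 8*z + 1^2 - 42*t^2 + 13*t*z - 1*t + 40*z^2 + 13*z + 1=-42*t^2 - 8*t + 40*z^2 + z*(13*t + 21) + 2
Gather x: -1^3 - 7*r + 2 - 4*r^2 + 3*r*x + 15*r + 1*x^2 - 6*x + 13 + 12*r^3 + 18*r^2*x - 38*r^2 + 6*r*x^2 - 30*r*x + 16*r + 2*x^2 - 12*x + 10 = 12*r^3 - 42*r^2 + 24*r + x^2*(6*r + 3) + x*(18*r^2 - 27*r - 18) + 24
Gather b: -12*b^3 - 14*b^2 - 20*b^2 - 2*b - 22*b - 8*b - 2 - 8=-12*b^3 - 34*b^2 - 32*b - 10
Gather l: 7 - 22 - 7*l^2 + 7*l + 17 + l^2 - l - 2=-6*l^2 + 6*l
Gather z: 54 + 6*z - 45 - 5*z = z + 9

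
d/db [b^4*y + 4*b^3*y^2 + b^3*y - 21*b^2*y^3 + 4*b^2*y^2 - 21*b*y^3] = y*(4*b^3 + 12*b^2*y + 3*b^2 - 42*b*y^2 + 8*b*y - 21*y^2)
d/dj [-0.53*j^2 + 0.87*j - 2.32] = 0.87 - 1.06*j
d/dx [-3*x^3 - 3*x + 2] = -9*x^2 - 3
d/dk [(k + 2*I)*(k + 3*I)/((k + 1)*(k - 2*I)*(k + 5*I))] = (-k^4 - 10*I*k^3 + k^2*(43 - 2*I) + k*(32 + 36*I) + 60 + 68*I)/(k^6 + k^5*(2 + 6*I) + k^4*(12 + 12*I) + k^3*(22 + 66*I) + k^2*(111 + 120*I) + k*(200 + 60*I) + 100)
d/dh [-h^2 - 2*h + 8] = -2*h - 2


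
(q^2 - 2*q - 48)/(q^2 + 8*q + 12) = (q - 8)/(q + 2)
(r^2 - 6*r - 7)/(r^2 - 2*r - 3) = (r - 7)/(r - 3)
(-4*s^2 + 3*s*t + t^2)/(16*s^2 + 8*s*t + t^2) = (-s + t)/(4*s + t)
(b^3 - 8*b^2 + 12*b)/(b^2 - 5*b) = (b^2 - 8*b + 12)/(b - 5)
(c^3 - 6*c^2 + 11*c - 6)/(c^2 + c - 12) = (c^2 - 3*c + 2)/(c + 4)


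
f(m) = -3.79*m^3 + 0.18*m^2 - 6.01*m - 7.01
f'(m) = -11.37*m^2 + 0.36*m - 6.01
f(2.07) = -52.30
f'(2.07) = -53.98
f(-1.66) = 20.80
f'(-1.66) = -37.94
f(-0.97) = 2.45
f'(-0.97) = -17.06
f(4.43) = -359.60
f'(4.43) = -227.55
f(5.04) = -517.94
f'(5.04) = -293.01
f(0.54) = -10.80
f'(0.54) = -9.13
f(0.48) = -10.27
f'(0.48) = -8.46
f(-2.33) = 55.91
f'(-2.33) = -68.58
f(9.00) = -2809.43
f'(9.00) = -923.74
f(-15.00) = 12914.89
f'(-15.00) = -2569.66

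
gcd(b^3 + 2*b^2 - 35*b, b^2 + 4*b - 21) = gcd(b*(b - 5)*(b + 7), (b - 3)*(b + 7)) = b + 7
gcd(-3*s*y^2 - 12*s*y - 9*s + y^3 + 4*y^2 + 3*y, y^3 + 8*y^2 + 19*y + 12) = y^2 + 4*y + 3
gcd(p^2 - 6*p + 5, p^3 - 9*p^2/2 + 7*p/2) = p - 1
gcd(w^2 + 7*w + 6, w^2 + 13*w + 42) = w + 6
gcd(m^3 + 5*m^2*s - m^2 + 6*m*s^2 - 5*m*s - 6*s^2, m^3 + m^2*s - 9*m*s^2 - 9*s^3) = m + 3*s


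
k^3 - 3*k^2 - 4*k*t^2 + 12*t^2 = (k - 3)*(k - 2*t)*(k + 2*t)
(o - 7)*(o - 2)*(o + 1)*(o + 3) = o^4 - 5*o^3 - 19*o^2 + 29*o + 42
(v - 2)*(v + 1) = v^2 - v - 2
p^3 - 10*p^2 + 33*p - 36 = (p - 4)*(p - 3)^2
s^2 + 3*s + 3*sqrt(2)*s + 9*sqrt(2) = (s + 3)*(s + 3*sqrt(2))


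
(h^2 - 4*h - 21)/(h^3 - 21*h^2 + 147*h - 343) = (h + 3)/(h^2 - 14*h + 49)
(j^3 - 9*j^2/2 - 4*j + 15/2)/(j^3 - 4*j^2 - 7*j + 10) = (j + 3/2)/(j + 2)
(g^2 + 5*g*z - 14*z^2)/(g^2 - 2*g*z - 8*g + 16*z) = (g + 7*z)/(g - 8)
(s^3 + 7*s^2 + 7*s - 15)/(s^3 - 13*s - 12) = (s^2 + 4*s - 5)/(s^2 - 3*s - 4)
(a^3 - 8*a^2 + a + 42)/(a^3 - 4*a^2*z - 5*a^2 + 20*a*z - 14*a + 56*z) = (3 - a)/(-a + 4*z)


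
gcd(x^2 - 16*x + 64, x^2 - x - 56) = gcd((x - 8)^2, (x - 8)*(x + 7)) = x - 8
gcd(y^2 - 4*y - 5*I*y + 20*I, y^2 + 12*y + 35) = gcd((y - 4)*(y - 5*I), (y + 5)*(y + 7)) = 1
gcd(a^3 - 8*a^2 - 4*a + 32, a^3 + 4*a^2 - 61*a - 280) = a - 8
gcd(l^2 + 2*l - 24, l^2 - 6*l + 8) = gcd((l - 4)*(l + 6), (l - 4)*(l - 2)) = l - 4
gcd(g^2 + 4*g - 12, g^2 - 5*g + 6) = g - 2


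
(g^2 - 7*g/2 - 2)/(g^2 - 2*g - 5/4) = 2*(g - 4)/(2*g - 5)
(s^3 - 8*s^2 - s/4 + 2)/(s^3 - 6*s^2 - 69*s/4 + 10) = (2*s + 1)/(2*s + 5)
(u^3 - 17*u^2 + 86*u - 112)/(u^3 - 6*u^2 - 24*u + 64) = (u - 7)/(u + 4)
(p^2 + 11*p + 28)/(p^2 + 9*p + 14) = (p + 4)/(p + 2)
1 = 1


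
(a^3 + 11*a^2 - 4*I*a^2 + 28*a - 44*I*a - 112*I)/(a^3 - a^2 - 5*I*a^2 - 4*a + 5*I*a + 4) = (a^2 + 11*a + 28)/(a^2 - a*(1 + I) + I)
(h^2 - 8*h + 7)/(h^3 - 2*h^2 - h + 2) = (h - 7)/(h^2 - h - 2)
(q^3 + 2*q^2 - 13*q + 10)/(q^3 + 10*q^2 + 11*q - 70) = (q - 1)/(q + 7)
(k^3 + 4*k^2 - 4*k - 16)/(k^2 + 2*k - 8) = k + 2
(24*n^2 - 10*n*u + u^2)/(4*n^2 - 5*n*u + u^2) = (-6*n + u)/(-n + u)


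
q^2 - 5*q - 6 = (q - 6)*(q + 1)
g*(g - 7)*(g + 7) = g^3 - 49*g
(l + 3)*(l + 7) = l^2 + 10*l + 21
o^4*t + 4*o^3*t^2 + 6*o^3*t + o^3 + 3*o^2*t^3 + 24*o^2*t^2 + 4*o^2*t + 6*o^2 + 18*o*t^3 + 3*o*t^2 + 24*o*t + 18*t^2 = (o + 6)*(o + t)*(o + 3*t)*(o*t + 1)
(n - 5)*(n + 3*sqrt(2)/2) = n^2 - 5*n + 3*sqrt(2)*n/2 - 15*sqrt(2)/2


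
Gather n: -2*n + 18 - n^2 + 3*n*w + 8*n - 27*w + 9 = -n^2 + n*(3*w + 6) - 27*w + 27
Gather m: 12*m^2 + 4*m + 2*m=12*m^2 + 6*m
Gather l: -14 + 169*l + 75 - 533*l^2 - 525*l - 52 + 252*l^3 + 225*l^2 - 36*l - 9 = 252*l^3 - 308*l^2 - 392*l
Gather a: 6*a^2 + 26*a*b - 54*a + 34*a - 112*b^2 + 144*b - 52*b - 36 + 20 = 6*a^2 + a*(26*b - 20) - 112*b^2 + 92*b - 16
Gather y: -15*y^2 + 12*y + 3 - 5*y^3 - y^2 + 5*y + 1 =-5*y^3 - 16*y^2 + 17*y + 4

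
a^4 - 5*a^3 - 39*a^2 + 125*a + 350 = (a - 7)*(a - 5)*(a + 2)*(a + 5)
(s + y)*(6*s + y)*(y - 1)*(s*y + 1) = 6*s^3*y^2 - 6*s^3*y + 7*s^2*y^3 - 7*s^2*y^2 + 6*s^2*y - 6*s^2 + s*y^4 - s*y^3 + 7*s*y^2 - 7*s*y + y^3 - y^2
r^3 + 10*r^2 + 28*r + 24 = (r + 2)^2*(r + 6)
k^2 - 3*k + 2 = (k - 2)*(k - 1)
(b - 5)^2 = b^2 - 10*b + 25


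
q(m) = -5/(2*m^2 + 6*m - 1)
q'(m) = -5*(-4*m - 6)/(2*m^2 + 6*m - 1)^2 = 10*(2*m + 3)/(2*m^2 + 6*m - 1)^2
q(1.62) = -0.36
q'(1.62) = 0.32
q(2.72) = -0.17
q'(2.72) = 0.09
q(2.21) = -0.23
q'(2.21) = 0.15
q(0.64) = -1.37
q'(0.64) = 3.20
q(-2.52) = 1.46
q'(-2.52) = -1.74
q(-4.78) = -0.31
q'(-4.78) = -0.26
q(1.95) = -0.27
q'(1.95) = 0.21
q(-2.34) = 1.22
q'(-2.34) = -1.00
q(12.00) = -0.01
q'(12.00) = 0.00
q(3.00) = -0.14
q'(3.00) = 0.07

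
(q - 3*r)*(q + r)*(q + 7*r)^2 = q^4 + 12*q^3*r + 18*q^2*r^2 - 140*q*r^3 - 147*r^4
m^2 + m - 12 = (m - 3)*(m + 4)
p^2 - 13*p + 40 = (p - 8)*(p - 5)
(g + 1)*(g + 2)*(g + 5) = g^3 + 8*g^2 + 17*g + 10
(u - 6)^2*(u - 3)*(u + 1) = u^4 - 14*u^3 + 57*u^2 - 36*u - 108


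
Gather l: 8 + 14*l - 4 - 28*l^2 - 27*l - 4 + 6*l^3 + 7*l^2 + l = 6*l^3 - 21*l^2 - 12*l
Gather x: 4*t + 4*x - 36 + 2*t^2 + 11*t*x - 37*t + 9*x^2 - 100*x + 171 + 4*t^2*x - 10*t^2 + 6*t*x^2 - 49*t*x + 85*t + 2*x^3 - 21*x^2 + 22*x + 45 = -8*t^2 + 52*t + 2*x^3 + x^2*(6*t - 12) + x*(4*t^2 - 38*t - 74) + 180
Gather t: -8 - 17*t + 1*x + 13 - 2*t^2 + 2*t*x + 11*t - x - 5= -2*t^2 + t*(2*x - 6)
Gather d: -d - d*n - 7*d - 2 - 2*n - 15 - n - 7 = d*(-n - 8) - 3*n - 24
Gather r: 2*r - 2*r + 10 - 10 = 0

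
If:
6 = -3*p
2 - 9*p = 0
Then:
No Solution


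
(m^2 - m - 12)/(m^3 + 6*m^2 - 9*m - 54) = (m - 4)/(m^2 + 3*m - 18)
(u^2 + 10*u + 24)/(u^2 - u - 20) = (u + 6)/(u - 5)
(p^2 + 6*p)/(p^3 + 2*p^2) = (p + 6)/(p*(p + 2))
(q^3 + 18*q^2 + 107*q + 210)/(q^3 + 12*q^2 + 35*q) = (q + 6)/q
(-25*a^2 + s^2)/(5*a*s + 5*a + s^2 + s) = (-5*a + s)/(s + 1)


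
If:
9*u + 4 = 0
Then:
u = -4/9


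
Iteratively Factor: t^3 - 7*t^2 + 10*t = (t)*(t^2 - 7*t + 10) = t*(t - 5)*(t - 2)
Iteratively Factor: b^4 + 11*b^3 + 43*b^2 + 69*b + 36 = (b + 4)*(b^3 + 7*b^2 + 15*b + 9) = (b + 1)*(b + 4)*(b^2 + 6*b + 9) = (b + 1)*(b + 3)*(b + 4)*(b + 3)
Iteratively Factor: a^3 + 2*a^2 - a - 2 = (a - 1)*(a^2 + 3*a + 2) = (a - 1)*(a + 1)*(a + 2)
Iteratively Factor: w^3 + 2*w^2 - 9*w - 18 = (w - 3)*(w^2 + 5*w + 6) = (w - 3)*(w + 3)*(w + 2)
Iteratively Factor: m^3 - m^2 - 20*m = (m)*(m^2 - m - 20) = m*(m + 4)*(m - 5)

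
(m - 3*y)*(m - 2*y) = m^2 - 5*m*y + 6*y^2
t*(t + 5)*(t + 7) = t^3 + 12*t^2 + 35*t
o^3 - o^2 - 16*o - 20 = (o - 5)*(o + 2)^2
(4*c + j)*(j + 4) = 4*c*j + 16*c + j^2 + 4*j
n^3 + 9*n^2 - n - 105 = (n - 3)*(n + 5)*(n + 7)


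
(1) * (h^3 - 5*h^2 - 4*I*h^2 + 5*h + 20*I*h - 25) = h^3 - 5*h^2 - 4*I*h^2 + 5*h + 20*I*h - 25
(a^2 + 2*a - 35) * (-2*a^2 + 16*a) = -2*a^4 + 12*a^3 + 102*a^2 - 560*a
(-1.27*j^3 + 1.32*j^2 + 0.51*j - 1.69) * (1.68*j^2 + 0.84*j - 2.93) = -2.1336*j^5 + 1.1508*j^4 + 5.6867*j^3 - 6.2784*j^2 - 2.9139*j + 4.9517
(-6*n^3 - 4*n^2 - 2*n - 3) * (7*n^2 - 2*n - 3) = -42*n^5 - 16*n^4 + 12*n^3 - 5*n^2 + 12*n + 9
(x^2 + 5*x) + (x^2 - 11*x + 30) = 2*x^2 - 6*x + 30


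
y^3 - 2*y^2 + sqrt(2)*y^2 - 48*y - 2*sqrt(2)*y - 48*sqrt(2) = (y - 8)*(y + 6)*(y + sqrt(2))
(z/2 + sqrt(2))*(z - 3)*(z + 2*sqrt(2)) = z^3/2 - 3*z^2/2 + 2*sqrt(2)*z^2 - 6*sqrt(2)*z + 4*z - 12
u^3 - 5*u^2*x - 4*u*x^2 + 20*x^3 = (u - 5*x)*(u - 2*x)*(u + 2*x)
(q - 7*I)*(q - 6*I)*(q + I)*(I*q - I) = I*q^4 + 12*q^3 - I*q^3 - 12*q^2 - 29*I*q^2 + 42*q + 29*I*q - 42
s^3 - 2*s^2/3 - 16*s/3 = s*(s - 8/3)*(s + 2)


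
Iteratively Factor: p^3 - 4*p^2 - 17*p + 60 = (p - 3)*(p^2 - p - 20) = (p - 5)*(p - 3)*(p + 4)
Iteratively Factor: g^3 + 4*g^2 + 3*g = (g)*(g^2 + 4*g + 3) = g*(g + 3)*(g + 1)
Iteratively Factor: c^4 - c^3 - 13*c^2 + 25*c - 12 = (c - 3)*(c^3 + 2*c^2 - 7*c + 4) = (c - 3)*(c + 4)*(c^2 - 2*c + 1) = (c - 3)*(c - 1)*(c + 4)*(c - 1)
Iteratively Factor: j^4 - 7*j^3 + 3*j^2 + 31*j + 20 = (j + 1)*(j^3 - 8*j^2 + 11*j + 20) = (j + 1)^2*(j^2 - 9*j + 20) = (j - 5)*(j + 1)^2*(j - 4)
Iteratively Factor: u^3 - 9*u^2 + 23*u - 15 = (u - 3)*(u^2 - 6*u + 5) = (u - 3)*(u - 1)*(u - 5)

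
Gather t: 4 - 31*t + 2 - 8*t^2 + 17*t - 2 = -8*t^2 - 14*t + 4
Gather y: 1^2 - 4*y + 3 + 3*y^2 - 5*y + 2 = 3*y^2 - 9*y + 6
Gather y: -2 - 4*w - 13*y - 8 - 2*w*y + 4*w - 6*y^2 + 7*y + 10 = -6*y^2 + y*(-2*w - 6)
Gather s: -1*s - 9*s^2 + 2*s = -9*s^2 + s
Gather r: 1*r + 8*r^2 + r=8*r^2 + 2*r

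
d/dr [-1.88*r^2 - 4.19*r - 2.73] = -3.76*r - 4.19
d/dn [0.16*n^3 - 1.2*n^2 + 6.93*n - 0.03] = 0.48*n^2 - 2.4*n + 6.93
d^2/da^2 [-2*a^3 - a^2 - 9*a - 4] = -12*a - 2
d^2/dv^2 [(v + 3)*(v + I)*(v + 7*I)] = 6*v + 6 + 16*I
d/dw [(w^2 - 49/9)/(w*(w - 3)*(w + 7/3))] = (-w^2 + 14*w/3 - 7)/(w^2*(w^2 - 6*w + 9))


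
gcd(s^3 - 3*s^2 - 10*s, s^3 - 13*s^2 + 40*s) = s^2 - 5*s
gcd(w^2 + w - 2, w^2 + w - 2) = w^2 + w - 2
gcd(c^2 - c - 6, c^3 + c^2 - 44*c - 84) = c + 2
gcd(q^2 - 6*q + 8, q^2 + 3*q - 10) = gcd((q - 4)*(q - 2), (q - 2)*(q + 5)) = q - 2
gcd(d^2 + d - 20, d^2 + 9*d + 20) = d + 5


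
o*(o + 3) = o^2 + 3*o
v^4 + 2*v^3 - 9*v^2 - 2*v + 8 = (v - 2)*(v - 1)*(v + 1)*(v + 4)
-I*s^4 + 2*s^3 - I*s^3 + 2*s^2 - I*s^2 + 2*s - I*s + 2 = (s + 1)*(s - I)*(s + 2*I)*(-I*s + 1)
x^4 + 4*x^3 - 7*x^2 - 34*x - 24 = (x - 3)*(x + 1)*(x + 2)*(x + 4)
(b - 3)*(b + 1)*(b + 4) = b^3 + 2*b^2 - 11*b - 12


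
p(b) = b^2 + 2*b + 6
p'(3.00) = 8.00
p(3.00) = 21.00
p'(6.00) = 14.00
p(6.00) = 54.00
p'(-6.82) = -11.64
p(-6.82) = 38.87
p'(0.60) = 3.20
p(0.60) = 7.56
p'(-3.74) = -5.48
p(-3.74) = 12.51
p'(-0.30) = 1.40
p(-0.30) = 5.49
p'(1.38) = 4.76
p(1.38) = 10.66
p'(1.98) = 5.96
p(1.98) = 13.88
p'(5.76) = 13.52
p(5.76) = 50.70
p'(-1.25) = -0.50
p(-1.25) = 5.06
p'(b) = 2*b + 2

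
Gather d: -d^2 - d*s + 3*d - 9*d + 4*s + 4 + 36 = -d^2 + d*(-s - 6) + 4*s + 40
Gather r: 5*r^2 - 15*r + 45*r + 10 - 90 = 5*r^2 + 30*r - 80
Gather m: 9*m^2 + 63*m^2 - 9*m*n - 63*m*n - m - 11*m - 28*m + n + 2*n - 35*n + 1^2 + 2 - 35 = 72*m^2 + m*(-72*n - 40) - 32*n - 32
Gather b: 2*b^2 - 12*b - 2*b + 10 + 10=2*b^2 - 14*b + 20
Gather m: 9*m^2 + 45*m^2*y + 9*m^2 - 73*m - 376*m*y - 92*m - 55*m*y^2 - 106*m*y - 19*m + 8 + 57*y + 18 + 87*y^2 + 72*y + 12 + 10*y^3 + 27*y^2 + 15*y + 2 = m^2*(45*y + 18) + m*(-55*y^2 - 482*y - 184) + 10*y^3 + 114*y^2 + 144*y + 40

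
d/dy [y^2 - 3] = 2*y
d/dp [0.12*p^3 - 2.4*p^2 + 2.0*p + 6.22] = 0.36*p^2 - 4.8*p + 2.0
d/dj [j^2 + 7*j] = 2*j + 7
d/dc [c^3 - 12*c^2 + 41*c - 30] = 3*c^2 - 24*c + 41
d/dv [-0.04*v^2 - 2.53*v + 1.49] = -0.08*v - 2.53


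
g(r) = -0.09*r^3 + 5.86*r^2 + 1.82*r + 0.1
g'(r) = -0.27*r^2 + 11.72*r + 1.82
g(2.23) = 32.30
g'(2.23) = 26.61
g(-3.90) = 87.47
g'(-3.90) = -47.99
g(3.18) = 62.25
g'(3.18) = 36.36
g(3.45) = 72.43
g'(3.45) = 39.04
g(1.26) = 11.52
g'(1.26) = 16.16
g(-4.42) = 114.31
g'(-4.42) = -55.26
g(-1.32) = 8.12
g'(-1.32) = -14.12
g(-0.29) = 0.07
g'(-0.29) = -1.60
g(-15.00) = 1595.05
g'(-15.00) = -234.73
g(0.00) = 0.10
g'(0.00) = 1.82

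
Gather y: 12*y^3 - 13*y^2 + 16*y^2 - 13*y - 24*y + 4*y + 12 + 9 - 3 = 12*y^3 + 3*y^2 - 33*y + 18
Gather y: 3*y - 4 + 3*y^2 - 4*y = 3*y^2 - y - 4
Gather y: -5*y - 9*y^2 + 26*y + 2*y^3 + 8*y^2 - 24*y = 2*y^3 - y^2 - 3*y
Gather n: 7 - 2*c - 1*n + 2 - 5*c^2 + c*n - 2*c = -5*c^2 - 4*c + n*(c - 1) + 9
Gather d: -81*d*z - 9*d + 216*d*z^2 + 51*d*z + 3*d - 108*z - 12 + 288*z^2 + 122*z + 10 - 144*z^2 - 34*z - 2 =d*(216*z^2 - 30*z - 6) + 144*z^2 - 20*z - 4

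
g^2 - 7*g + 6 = (g - 6)*(g - 1)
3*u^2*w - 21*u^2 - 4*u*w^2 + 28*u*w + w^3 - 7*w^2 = (-3*u + w)*(-u + w)*(w - 7)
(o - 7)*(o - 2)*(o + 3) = o^3 - 6*o^2 - 13*o + 42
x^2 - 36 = (x - 6)*(x + 6)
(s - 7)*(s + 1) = s^2 - 6*s - 7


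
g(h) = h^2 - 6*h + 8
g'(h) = 2*h - 6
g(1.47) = 1.34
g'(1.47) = -3.06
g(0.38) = 5.86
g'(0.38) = -5.24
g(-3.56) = 42.03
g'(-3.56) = -13.12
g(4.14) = 0.30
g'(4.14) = 2.28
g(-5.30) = 67.89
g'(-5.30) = -16.60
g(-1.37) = 18.10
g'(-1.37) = -8.74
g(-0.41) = 10.63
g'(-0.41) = -6.82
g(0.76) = 4.02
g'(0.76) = -4.48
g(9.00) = 35.00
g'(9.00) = 12.00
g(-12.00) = 224.00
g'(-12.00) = -30.00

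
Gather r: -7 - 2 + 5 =-4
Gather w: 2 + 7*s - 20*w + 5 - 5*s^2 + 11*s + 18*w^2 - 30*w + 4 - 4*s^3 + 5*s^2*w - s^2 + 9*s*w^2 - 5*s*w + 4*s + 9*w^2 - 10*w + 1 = -4*s^3 - 6*s^2 + 22*s + w^2*(9*s + 27) + w*(5*s^2 - 5*s - 60) + 12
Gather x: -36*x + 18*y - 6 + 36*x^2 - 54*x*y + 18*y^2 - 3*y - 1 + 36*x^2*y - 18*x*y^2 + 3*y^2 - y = x^2*(36*y + 36) + x*(-18*y^2 - 54*y - 36) + 21*y^2 + 14*y - 7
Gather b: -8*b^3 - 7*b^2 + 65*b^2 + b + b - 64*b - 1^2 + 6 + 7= -8*b^3 + 58*b^2 - 62*b + 12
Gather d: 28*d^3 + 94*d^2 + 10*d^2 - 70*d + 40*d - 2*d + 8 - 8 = 28*d^3 + 104*d^2 - 32*d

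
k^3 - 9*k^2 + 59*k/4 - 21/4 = (k - 7)*(k - 3/2)*(k - 1/2)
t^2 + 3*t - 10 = (t - 2)*(t + 5)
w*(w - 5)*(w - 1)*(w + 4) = w^4 - 2*w^3 - 19*w^2 + 20*w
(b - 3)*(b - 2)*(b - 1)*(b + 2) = b^4 - 4*b^3 - b^2 + 16*b - 12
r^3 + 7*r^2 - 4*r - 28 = (r - 2)*(r + 2)*(r + 7)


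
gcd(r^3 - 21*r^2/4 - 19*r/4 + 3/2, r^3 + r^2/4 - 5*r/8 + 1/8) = r^2 + 3*r/4 - 1/4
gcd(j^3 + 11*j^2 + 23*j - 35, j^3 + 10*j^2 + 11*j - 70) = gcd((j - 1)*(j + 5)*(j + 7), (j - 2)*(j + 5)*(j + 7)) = j^2 + 12*j + 35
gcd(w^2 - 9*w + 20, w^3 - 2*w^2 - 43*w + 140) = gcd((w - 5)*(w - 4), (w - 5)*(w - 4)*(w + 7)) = w^2 - 9*w + 20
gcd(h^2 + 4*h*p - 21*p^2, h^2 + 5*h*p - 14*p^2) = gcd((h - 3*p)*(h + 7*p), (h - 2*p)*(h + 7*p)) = h + 7*p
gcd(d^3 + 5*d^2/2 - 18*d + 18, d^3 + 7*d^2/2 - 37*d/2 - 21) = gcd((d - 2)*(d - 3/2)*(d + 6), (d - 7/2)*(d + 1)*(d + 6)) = d + 6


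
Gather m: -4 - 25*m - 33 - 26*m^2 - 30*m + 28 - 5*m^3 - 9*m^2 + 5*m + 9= -5*m^3 - 35*m^2 - 50*m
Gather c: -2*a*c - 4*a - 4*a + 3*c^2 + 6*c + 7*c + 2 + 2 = -8*a + 3*c^2 + c*(13 - 2*a) + 4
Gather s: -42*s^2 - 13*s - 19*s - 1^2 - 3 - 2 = -42*s^2 - 32*s - 6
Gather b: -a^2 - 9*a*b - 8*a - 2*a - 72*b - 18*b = -a^2 - 10*a + b*(-9*a - 90)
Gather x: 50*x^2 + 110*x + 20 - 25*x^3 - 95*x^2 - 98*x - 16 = -25*x^3 - 45*x^2 + 12*x + 4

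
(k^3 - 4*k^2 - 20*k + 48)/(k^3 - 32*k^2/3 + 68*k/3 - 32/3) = 3*(k^2 - 2*k - 24)/(3*k^2 - 26*k + 16)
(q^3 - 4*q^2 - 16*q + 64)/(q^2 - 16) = q - 4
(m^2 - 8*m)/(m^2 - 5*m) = (m - 8)/(m - 5)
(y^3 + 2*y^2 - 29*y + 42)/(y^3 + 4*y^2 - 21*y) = (y - 2)/y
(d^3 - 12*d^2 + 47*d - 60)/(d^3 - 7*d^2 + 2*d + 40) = (d - 3)/(d + 2)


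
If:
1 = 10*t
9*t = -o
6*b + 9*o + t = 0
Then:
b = 4/3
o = -9/10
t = 1/10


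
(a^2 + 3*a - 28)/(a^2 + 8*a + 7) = (a - 4)/(a + 1)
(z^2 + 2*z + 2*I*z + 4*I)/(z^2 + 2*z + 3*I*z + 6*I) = (z + 2*I)/(z + 3*I)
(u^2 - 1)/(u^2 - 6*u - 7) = (u - 1)/(u - 7)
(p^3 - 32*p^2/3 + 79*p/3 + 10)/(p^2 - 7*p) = (3*p^3 - 32*p^2 + 79*p + 30)/(3*p*(p - 7))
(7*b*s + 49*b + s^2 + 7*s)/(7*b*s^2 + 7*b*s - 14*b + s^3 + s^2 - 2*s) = (s + 7)/(s^2 + s - 2)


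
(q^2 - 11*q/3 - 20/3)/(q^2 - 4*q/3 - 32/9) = 3*(q - 5)/(3*q - 8)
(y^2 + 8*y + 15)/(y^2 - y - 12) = (y + 5)/(y - 4)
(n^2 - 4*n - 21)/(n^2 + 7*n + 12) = (n - 7)/(n + 4)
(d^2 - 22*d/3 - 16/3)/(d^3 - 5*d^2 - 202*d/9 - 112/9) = 3/(3*d + 7)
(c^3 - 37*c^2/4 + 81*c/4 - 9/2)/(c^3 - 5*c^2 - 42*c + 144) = (4*c^2 - 25*c + 6)/(4*(c^2 - 2*c - 48))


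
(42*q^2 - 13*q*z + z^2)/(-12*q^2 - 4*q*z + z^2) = (-7*q + z)/(2*q + z)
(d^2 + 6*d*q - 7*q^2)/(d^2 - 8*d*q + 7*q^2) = (-d - 7*q)/(-d + 7*q)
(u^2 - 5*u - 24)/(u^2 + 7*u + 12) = (u - 8)/(u + 4)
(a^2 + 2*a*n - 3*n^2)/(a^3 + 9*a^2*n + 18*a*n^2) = (a - n)/(a*(a + 6*n))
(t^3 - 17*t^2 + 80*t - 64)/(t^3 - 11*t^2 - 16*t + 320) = (t - 1)/(t + 5)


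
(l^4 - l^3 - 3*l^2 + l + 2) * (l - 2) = l^5 - 3*l^4 - l^3 + 7*l^2 - 4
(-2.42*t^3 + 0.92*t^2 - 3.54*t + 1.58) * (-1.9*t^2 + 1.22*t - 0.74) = 4.598*t^5 - 4.7004*t^4 + 9.6392*t^3 - 8.0016*t^2 + 4.5472*t - 1.1692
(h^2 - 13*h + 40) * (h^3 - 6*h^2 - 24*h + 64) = h^5 - 19*h^4 + 94*h^3 + 136*h^2 - 1792*h + 2560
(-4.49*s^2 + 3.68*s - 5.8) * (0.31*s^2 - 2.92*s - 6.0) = -1.3919*s^4 + 14.2516*s^3 + 14.3964*s^2 - 5.144*s + 34.8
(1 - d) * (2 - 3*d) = 3*d^2 - 5*d + 2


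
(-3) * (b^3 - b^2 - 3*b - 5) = -3*b^3 + 3*b^2 + 9*b + 15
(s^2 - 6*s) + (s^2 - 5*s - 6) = 2*s^2 - 11*s - 6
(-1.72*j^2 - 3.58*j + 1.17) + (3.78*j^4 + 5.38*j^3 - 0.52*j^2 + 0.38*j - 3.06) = 3.78*j^4 + 5.38*j^3 - 2.24*j^2 - 3.2*j - 1.89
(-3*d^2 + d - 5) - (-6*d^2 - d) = 3*d^2 + 2*d - 5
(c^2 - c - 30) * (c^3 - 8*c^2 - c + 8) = c^5 - 9*c^4 - 23*c^3 + 249*c^2 + 22*c - 240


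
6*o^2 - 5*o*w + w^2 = (-3*o + w)*(-2*o + w)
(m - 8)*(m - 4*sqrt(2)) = m^2 - 8*m - 4*sqrt(2)*m + 32*sqrt(2)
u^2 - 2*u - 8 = (u - 4)*(u + 2)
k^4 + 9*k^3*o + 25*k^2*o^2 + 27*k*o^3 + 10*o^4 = (k + o)^2*(k + 2*o)*(k + 5*o)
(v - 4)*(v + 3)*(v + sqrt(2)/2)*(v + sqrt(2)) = v^4 - v^3 + 3*sqrt(2)*v^3/2 - 11*v^2 - 3*sqrt(2)*v^2/2 - 18*sqrt(2)*v - v - 12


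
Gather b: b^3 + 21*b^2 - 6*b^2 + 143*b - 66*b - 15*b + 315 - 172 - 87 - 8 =b^3 + 15*b^2 + 62*b + 48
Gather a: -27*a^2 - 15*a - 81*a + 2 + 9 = -27*a^2 - 96*a + 11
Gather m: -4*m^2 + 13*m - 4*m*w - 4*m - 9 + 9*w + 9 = -4*m^2 + m*(9 - 4*w) + 9*w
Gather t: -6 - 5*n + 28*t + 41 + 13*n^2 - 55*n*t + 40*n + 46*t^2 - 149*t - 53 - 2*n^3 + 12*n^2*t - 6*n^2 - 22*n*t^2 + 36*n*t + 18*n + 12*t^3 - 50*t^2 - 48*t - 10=-2*n^3 + 7*n^2 + 53*n + 12*t^3 + t^2*(-22*n - 4) + t*(12*n^2 - 19*n - 169) - 28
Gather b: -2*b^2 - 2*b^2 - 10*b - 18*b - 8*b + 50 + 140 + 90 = -4*b^2 - 36*b + 280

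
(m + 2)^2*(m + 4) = m^3 + 8*m^2 + 20*m + 16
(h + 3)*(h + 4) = h^2 + 7*h + 12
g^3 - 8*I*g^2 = g^2*(g - 8*I)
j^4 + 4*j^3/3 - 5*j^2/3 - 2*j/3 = j*(j - 1)*(j + 1/3)*(j + 2)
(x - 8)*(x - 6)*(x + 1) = x^3 - 13*x^2 + 34*x + 48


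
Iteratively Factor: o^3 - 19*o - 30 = (o - 5)*(o^2 + 5*o + 6) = (o - 5)*(o + 2)*(o + 3)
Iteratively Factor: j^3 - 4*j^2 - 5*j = (j - 5)*(j^2 + j) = j*(j - 5)*(j + 1)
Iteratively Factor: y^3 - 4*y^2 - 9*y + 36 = (y - 4)*(y^2 - 9) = (y - 4)*(y - 3)*(y + 3)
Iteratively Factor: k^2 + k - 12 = (k + 4)*(k - 3)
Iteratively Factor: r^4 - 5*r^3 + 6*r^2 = (r)*(r^3 - 5*r^2 + 6*r) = r^2*(r^2 - 5*r + 6) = r^2*(r - 3)*(r - 2)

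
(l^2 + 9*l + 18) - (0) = l^2 + 9*l + 18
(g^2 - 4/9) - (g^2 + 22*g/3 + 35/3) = -22*g/3 - 109/9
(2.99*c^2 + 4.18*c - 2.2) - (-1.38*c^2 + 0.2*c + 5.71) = 4.37*c^2 + 3.98*c - 7.91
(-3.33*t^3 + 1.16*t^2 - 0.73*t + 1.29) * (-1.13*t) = 3.7629*t^4 - 1.3108*t^3 + 0.8249*t^2 - 1.4577*t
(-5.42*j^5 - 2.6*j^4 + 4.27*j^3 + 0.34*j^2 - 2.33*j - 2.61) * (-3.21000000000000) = 17.3982*j^5 + 8.346*j^4 - 13.7067*j^3 - 1.0914*j^2 + 7.4793*j + 8.3781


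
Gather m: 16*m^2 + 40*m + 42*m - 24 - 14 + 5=16*m^2 + 82*m - 33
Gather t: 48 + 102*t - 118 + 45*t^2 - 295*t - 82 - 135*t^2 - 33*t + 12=-90*t^2 - 226*t - 140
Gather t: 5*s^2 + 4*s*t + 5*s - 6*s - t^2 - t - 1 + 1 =5*s^2 - s - t^2 + t*(4*s - 1)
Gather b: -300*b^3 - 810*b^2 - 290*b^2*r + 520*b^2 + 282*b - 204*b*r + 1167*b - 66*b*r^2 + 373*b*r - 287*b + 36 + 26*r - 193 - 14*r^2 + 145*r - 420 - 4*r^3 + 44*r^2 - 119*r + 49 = -300*b^3 + b^2*(-290*r - 290) + b*(-66*r^2 + 169*r + 1162) - 4*r^3 + 30*r^2 + 52*r - 528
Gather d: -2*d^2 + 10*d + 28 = -2*d^2 + 10*d + 28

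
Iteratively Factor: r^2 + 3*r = (r)*(r + 3)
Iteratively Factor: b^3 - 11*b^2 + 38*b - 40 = (b - 2)*(b^2 - 9*b + 20) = (b - 4)*(b - 2)*(b - 5)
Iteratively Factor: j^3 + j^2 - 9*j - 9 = (j + 1)*(j^2 - 9) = (j - 3)*(j + 1)*(j + 3)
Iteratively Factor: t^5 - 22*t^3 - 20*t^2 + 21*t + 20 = (t + 4)*(t^4 - 4*t^3 - 6*t^2 + 4*t + 5) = (t - 1)*(t + 4)*(t^3 - 3*t^2 - 9*t - 5) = (t - 1)*(t + 1)*(t + 4)*(t^2 - 4*t - 5) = (t - 5)*(t - 1)*(t + 1)*(t + 4)*(t + 1)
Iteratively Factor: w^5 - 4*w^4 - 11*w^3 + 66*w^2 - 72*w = (w - 3)*(w^4 - w^3 - 14*w^2 + 24*w) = w*(w - 3)*(w^3 - w^2 - 14*w + 24) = w*(w - 3)^2*(w^2 + 2*w - 8) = w*(w - 3)^2*(w + 4)*(w - 2)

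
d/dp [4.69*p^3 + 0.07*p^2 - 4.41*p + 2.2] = 14.07*p^2 + 0.14*p - 4.41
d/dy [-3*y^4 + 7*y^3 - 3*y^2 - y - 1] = -12*y^3 + 21*y^2 - 6*y - 1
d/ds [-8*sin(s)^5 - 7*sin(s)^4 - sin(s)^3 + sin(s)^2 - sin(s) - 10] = (-40*sin(s)^4 - 28*sin(s)^3 - 3*sin(s)^2 + 2*sin(s) - 1)*cos(s)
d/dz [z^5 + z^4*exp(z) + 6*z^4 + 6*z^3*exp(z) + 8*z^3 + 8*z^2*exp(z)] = z*(z^3*exp(z) + 5*z^3 + 10*z^2*exp(z) + 24*z^2 + 26*z*exp(z) + 24*z + 16*exp(z))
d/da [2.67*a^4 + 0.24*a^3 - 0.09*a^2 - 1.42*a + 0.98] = 10.68*a^3 + 0.72*a^2 - 0.18*a - 1.42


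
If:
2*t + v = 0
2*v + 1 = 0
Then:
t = 1/4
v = -1/2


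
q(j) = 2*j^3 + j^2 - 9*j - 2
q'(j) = 6*j^2 + 2*j - 9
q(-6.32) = -410.05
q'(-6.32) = 218.01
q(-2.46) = -3.58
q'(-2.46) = 22.39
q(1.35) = -7.41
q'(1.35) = 4.64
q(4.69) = 184.11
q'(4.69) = 132.36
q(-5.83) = -311.85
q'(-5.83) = 183.27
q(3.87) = 94.07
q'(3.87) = 88.60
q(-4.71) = -146.40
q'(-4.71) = 114.68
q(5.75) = 359.53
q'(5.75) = 200.88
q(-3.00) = -20.00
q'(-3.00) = 39.00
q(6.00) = 412.00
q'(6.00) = 219.00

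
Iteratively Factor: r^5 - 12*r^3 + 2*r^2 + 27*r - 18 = (r + 2)*(r^4 - 2*r^3 - 8*r^2 + 18*r - 9) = (r - 1)*(r + 2)*(r^3 - r^2 - 9*r + 9) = (r - 1)^2*(r + 2)*(r^2 - 9) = (r - 1)^2*(r + 2)*(r + 3)*(r - 3)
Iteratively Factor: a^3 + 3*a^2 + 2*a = (a + 2)*(a^2 + a) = (a + 1)*(a + 2)*(a)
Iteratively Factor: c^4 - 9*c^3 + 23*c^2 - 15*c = (c - 3)*(c^3 - 6*c^2 + 5*c) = (c - 3)*(c - 1)*(c^2 - 5*c) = (c - 5)*(c - 3)*(c - 1)*(c)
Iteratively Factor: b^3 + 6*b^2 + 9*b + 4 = (b + 4)*(b^2 + 2*b + 1) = (b + 1)*(b + 4)*(b + 1)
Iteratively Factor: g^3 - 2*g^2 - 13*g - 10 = (g + 1)*(g^2 - 3*g - 10) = (g + 1)*(g + 2)*(g - 5)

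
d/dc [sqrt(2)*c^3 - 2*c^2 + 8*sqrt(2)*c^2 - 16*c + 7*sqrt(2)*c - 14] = 3*sqrt(2)*c^2 - 4*c + 16*sqrt(2)*c - 16 + 7*sqrt(2)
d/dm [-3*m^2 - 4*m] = -6*m - 4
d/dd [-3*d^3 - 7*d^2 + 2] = d*(-9*d - 14)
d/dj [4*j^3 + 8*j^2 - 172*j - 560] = 12*j^2 + 16*j - 172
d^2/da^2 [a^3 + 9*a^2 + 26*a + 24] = 6*a + 18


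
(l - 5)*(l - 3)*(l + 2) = l^3 - 6*l^2 - l + 30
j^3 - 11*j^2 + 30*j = j*(j - 6)*(j - 5)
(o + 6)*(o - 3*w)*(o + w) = o^3 - 2*o^2*w + 6*o^2 - 3*o*w^2 - 12*o*w - 18*w^2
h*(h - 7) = h^2 - 7*h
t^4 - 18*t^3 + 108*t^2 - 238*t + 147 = (t - 7)^2*(t - 3)*(t - 1)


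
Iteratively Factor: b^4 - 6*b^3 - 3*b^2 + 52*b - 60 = (b + 3)*(b^3 - 9*b^2 + 24*b - 20) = (b - 2)*(b + 3)*(b^2 - 7*b + 10) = (b - 2)^2*(b + 3)*(b - 5)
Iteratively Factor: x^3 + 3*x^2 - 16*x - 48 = (x - 4)*(x^2 + 7*x + 12) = (x - 4)*(x + 3)*(x + 4)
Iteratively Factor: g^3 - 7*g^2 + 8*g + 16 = (g - 4)*(g^2 - 3*g - 4) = (g - 4)^2*(g + 1)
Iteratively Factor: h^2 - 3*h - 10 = (h + 2)*(h - 5)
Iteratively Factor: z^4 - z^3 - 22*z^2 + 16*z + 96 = (z - 4)*(z^3 + 3*z^2 - 10*z - 24) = (z - 4)*(z - 3)*(z^2 + 6*z + 8) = (z - 4)*(z - 3)*(z + 4)*(z + 2)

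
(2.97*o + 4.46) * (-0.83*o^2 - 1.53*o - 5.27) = -2.4651*o^3 - 8.2459*o^2 - 22.4757*o - 23.5042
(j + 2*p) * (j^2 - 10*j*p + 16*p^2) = j^3 - 8*j^2*p - 4*j*p^2 + 32*p^3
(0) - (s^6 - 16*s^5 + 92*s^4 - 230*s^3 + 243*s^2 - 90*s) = -s^6 + 16*s^5 - 92*s^4 + 230*s^3 - 243*s^2 + 90*s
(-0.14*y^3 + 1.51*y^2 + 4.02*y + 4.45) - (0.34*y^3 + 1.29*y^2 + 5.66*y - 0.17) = -0.48*y^3 + 0.22*y^2 - 1.64*y + 4.62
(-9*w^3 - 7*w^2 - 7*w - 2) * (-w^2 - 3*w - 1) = 9*w^5 + 34*w^4 + 37*w^3 + 30*w^2 + 13*w + 2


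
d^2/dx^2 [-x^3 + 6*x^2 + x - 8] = 12 - 6*x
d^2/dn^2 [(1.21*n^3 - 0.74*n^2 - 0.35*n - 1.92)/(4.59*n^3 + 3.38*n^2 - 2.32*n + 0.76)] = (-1.13686837721616e-13*n^7 - 68.725152*n^6 + 33.067278*n^5 - 615.921084*n^4 - 460.704296*n^3 + 4.32100799999999*n^2 + 140.109456*n - 12.893312)/(96.702579*n^9 + 213.630534*n^8 + 10.680012*n^7 - 129.307924*n^6 + 65.346576*n^5 + 32.06664*n^4 - 40.291312*n^3 + 18.128736*n^2 - 4.020096*n + 0.438976)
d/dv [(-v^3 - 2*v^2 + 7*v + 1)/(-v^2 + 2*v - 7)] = (v^4 - 4*v^3 + 24*v^2 + 30*v - 51)/(v^4 - 4*v^3 + 18*v^2 - 28*v + 49)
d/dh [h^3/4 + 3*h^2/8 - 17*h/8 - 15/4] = 3*h^2/4 + 3*h/4 - 17/8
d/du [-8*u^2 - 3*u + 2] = -16*u - 3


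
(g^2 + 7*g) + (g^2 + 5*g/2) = 2*g^2 + 19*g/2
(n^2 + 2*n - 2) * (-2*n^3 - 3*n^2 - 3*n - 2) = -2*n^5 - 7*n^4 - 5*n^3 - 2*n^2 + 2*n + 4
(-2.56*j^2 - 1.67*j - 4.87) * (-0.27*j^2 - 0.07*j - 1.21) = 0.6912*j^4 + 0.6301*j^3 + 4.5294*j^2 + 2.3616*j + 5.8927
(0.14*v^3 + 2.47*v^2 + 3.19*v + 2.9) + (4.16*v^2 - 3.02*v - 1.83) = 0.14*v^3 + 6.63*v^2 + 0.17*v + 1.07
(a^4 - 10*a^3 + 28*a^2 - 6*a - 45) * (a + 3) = a^5 - 7*a^4 - 2*a^3 + 78*a^2 - 63*a - 135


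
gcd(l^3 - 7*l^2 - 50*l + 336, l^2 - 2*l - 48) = l - 8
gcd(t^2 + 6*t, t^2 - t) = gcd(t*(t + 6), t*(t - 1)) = t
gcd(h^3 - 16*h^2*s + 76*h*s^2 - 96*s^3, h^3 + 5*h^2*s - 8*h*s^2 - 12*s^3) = -h + 2*s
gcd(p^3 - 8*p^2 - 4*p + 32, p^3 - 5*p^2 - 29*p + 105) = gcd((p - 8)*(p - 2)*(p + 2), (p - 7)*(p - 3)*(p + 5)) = 1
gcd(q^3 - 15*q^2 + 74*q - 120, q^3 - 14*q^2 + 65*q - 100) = q^2 - 9*q + 20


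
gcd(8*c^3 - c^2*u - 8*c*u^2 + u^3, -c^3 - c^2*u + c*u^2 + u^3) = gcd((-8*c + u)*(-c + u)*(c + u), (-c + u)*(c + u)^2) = -c^2 + u^2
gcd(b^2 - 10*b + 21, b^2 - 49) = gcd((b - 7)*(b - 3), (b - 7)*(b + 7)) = b - 7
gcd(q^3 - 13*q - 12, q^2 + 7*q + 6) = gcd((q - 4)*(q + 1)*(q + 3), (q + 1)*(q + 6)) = q + 1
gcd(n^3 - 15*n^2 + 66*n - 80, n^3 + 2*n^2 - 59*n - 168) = n - 8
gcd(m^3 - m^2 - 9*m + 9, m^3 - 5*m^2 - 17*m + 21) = m^2 + 2*m - 3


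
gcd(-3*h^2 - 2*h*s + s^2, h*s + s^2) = h + s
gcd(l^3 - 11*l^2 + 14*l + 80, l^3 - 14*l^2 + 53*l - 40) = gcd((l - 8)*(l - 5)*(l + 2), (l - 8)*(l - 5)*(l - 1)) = l^2 - 13*l + 40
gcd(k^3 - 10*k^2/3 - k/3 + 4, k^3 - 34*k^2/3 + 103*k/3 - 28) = k^2 - 13*k/3 + 4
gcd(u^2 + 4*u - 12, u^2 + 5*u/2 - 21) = u + 6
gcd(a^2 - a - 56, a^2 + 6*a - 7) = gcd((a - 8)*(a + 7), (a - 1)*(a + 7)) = a + 7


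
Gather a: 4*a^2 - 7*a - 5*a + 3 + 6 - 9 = 4*a^2 - 12*a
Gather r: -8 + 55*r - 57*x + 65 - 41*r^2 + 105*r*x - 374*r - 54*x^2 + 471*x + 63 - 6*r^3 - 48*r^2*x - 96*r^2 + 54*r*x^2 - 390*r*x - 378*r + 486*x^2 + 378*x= -6*r^3 + r^2*(-48*x - 137) + r*(54*x^2 - 285*x - 697) + 432*x^2 + 792*x + 120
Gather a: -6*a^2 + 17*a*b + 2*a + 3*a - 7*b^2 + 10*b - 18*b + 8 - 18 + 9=-6*a^2 + a*(17*b + 5) - 7*b^2 - 8*b - 1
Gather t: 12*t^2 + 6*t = 12*t^2 + 6*t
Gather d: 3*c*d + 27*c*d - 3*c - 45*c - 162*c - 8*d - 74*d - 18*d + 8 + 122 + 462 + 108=-210*c + d*(30*c - 100) + 700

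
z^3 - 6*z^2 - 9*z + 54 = (z - 6)*(z - 3)*(z + 3)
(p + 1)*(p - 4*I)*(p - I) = p^3 + p^2 - 5*I*p^2 - 4*p - 5*I*p - 4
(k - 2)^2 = k^2 - 4*k + 4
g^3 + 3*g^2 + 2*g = g*(g + 1)*(g + 2)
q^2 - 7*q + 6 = (q - 6)*(q - 1)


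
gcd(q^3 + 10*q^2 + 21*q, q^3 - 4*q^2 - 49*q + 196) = q + 7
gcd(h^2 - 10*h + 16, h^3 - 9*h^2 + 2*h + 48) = h - 8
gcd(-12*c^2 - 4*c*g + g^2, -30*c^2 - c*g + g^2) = 6*c - g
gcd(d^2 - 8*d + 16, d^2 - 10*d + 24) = d - 4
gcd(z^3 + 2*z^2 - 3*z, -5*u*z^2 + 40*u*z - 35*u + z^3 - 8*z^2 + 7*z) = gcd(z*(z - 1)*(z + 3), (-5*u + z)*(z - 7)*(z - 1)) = z - 1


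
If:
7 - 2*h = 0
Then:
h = 7/2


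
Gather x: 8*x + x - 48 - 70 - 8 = 9*x - 126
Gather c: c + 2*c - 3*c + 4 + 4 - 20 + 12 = 0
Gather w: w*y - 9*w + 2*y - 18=w*(y - 9) + 2*y - 18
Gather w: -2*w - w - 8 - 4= -3*w - 12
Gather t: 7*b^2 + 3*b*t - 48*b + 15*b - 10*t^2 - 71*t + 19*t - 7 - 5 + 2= 7*b^2 - 33*b - 10*t^2 + t*(3*b - 52) - 10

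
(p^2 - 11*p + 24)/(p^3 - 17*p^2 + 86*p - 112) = (p - 3)/(p^2 - 9*p + 14)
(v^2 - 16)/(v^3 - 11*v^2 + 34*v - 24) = (v + 4)/(v^2 - 7*v + 6)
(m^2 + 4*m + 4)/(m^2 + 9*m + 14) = (m + 2)/(m + 7)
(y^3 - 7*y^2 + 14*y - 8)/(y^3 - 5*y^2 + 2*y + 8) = (y - 1)/(y + 1)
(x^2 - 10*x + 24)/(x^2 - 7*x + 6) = (x - 4)/(x - 1)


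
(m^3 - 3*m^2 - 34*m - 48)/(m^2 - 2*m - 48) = (m^2 + 5*m + 6)/(m + 6)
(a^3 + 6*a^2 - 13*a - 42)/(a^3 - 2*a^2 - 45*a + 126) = (a + 2)/(a - 6)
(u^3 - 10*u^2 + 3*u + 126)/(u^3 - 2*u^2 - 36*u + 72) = (u^2 - 4*u - 21)/(u^2 + 4*u - 12)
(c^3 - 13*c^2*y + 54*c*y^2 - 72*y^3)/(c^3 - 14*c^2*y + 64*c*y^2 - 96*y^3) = (-c + 3*y)/(-c + 4*y)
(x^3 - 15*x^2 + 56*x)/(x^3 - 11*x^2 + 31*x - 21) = x*(x - 8)/(x^2 - 4*x + 3)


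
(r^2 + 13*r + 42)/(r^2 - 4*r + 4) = (r^2 + 13*r + 42)/(r^2 - 4*r + 4)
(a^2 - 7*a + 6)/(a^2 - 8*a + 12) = (a - 1)/(a - 2)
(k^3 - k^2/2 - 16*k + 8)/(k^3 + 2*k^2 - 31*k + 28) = (k^2 + 7*k/2 - 2)/(k^2 + 6*k - 7)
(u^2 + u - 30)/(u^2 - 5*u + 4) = (u^2 + u - 30)/(u^2 - 5*u + 4)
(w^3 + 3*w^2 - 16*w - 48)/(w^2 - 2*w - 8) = (w^2 + 7*w + 12)/(w + 2)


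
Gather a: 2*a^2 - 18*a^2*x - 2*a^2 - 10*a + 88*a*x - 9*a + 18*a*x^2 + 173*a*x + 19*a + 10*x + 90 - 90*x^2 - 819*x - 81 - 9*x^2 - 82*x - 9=-18*a^2*x + a*(18*x^2 + 261*x) - 99*x^2 - 891*x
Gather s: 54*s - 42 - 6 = 54*s - 48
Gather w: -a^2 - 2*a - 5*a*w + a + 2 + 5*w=-a^2 - a + w*(5 - 5*a) + 2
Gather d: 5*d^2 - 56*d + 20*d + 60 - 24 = 5*d^2 - 36*d + 36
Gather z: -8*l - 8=-8*l - 8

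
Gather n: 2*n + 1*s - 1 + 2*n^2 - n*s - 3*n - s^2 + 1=2*n^2 + n*(-s - 1) - s^2 + s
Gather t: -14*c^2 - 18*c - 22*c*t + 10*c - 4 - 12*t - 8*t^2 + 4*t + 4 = -14*c^2 - 8*c - 8*t^2 + t*(-22*c - 8)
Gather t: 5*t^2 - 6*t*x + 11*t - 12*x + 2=5*t^2 + t*(11 - 6*x) - 12*x + 2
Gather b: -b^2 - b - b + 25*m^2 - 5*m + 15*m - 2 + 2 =-b^2 - 2*b + 25*m^2 + 10*m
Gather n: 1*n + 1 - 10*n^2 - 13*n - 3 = -10*n^2 - 12*n - 2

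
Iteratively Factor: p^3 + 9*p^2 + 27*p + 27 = (p + 3)*(p^2 + 6*p + 9) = (p + 3)^2*(p + 3)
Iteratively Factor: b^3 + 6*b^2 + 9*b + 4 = (b + 1)*(b^2 + 5*b + 4) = (b + 1)*(b + 4)*(b + 1)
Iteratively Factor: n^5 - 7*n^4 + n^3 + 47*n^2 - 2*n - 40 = (n - 1)*(n^4 - 6*n^3 - 5*n^2 + 42*n + 40) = (n - 1)*(n + 1)*(n^3 - 7*n^2 + 2*n + 40) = (n - 1)*(n + 1)*(n + 2)*(n^2 - 9*n + 20) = (n - 4)*(n - 1)*(n + 1)*(n + 2)*(n - 5)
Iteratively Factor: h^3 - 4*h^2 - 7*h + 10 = (h + 2)*(h^2 - 6*h + 5) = (h - 1)*(h + 2)*(h - 5)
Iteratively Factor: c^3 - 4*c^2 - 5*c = (c + 1)*(c^2 - 5*c) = (c - 5)*(c + 1)*(c)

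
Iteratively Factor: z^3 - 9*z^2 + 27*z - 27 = (z - 3)*(z^2 - 6*z + 9) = (z - 3)^2*(z - 3)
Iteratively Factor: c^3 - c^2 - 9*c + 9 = (c - 1)*(c^2 - 9) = (c - 3)*(c - 1)*(c + 3)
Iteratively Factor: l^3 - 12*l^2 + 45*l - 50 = (l - 5)*(l^2 - 7*l + 10) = (l - 5)^2*(l - 2)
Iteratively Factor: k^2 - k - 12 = (k + 3)*(k - 4)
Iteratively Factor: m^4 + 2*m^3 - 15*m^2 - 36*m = (m - 4)*(m^3 + 6*m^2 + 9*m) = (m - 4)*(m + 3)*(m^2 + 3*m) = (m - 4)*(m + 3)^2*(m)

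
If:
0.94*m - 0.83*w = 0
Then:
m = 0.882978723404255*w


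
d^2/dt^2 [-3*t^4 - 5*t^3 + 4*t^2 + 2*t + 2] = -36*t^2 - 30*t + 8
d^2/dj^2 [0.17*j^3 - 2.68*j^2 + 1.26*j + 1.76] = 1.02*j - 5.36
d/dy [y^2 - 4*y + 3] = 2*y - 4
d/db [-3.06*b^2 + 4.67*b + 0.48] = 4.67 - 6.12*b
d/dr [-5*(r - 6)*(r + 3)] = 15 - 10*r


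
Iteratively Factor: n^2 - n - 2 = (n + 1)*(n - 2)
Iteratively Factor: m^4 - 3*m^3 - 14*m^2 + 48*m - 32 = (m + 4)*(m^3 - 7*m^2 + 14*m - 8) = (m - 1)*(m + 4)*(m^2 - 6*m + 8) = (m - 2)*(m - 1)*(m + 4)*(m - 4)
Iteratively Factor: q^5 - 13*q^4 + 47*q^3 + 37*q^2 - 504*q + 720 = (q - 5)*(q^4 - 8*q^3 + 7*q^2 + 72*q - 144) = (q - 5)*(q - 4)*(q^3 - 4*q^2 - 9*q + 36) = (q - 5)*(q - 4)^2*(q^2 - 9) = (q - 5)*(q - 4)^2*(q + 3)*(q - 3)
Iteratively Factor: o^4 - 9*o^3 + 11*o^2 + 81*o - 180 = (o - 4)*(o^3 - 5*o^2 - 9*o + 45) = (o - 4)*(o + 3)*(o^2 - 8*o + 15) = (o - 4)*(o - 3)*(o + 3)*(o - 5)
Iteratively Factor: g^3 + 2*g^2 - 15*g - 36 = (g - 4)*(g^2 + 6*g + 9) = (g - 4)*(g + 3)*(g + 3)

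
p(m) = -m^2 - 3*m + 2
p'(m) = -2*m - 3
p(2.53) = -11.99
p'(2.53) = -8.06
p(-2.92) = 2.23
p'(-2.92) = 2.84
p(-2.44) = 3.37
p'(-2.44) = 1.88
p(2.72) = -13.56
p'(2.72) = -8.44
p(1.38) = -4.04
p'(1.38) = -5.76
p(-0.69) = 3.59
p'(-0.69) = -1.62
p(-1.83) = 4.14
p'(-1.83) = 0.66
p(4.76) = -34.94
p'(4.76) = -12.52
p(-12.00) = -106.00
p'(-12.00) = 21.00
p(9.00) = -106.00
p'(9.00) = -21.00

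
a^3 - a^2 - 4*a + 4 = (a - 2)*(a - 1)*(a + 2)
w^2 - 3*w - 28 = (w - 7)*(w + 4)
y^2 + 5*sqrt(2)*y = y*(y + 5*sqrt(2))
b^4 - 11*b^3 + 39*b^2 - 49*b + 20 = (b - 5)*(b - 4)*(b - 1)^2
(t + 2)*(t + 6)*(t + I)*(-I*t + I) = -I*t^4 + t^3 - 7*I*t^3 + 7*t^2 - 4*I*t^2 + 4*t + 12*I*t - 12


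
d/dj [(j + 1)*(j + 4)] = 2*j + 5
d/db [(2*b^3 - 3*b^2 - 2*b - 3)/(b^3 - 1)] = (3*b^4 + 4*b^3 + 3*b^2 + 6*b + 2)/(b^6 - 2*b^3 + 1)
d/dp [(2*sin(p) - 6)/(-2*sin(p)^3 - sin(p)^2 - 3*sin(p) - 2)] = 2*(4*sin(p)^3 - 17*sin(p)^2 - 6*sin(p) - 11)*cos(p)/(2*sin(p)^3 + sin(p)^2 + 3*sin(p) + 2)^2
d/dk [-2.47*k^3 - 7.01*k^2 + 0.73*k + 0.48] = -7.41*k^2 - 14.02*k + 0.73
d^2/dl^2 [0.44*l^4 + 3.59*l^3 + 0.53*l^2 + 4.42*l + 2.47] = 5.28*l^2 + 21.54*l + 1.06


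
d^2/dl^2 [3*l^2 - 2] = 6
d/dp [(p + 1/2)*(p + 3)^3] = (p + 3)^2*(8*p + 9)/2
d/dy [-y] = -1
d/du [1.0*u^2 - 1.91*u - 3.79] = 2.0*u - 1.91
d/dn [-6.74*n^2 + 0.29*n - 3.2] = 0.29 - 13.48*n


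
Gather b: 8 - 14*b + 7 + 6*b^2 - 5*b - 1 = 6*b^2 - 19*b + 14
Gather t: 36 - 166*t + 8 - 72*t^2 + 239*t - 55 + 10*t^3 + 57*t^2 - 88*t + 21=10*t^3 - 15*t^2 - 15*t + 10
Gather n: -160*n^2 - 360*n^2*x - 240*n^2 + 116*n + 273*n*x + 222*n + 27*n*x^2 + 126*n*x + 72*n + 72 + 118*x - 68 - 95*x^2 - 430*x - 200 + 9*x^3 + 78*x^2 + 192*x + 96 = n^2*(-360*x - 400) + n*(27*x^2 + 399*x + 410) + 9*x^3 - 17*x^2 - 120*x - 100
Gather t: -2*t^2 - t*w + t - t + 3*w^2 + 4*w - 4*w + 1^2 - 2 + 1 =-2*t^2 - t*w + 3*w^2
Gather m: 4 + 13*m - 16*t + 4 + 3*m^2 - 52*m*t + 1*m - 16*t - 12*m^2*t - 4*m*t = m^2*(3 - 12*t) + m*(14 - 56*t) - 32*t + 8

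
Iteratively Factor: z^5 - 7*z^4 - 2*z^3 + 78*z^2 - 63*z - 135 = (z - 3)*(z^4 - 4*z^3 - 14*z^2 + 36*z + 45) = (z - 3)^2*(z^3 - z^2 - 17*z - 15) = (z - 3)^2*(z + 3)*(z^2 - 4*z - 5) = (z - 3)^2*(z + 1)*(z + 3)*(z - 5)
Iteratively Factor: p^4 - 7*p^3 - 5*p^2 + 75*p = (p - 5)*(p^3 - 2*p^2 - 15*p) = (p - 5)^2*(p^2 + 3*p) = p*(p - 5)^2*(p + 3)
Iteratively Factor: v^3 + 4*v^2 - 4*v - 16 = (v + 2)*(v^2 + 2*v - 8) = (v - 2)*(v + 2)*(v + 4)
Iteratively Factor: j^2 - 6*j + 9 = (j - 3)*(j - 3)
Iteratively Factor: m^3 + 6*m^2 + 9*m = (m)*(m^2 + 6*m + 9) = m*(m + 3)*(m + 3)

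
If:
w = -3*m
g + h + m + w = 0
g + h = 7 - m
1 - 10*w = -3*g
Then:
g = -71/3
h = 85/3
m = 7/3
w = -7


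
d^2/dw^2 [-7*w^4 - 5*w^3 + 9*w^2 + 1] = -84*w^2 - 30*w + 18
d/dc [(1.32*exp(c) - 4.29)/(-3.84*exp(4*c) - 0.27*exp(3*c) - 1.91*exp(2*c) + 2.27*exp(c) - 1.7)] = (15.2064*exp(4*c) - 65.1816*exp(3*c) - 0.9537*exp(2*c) - 16.3878*exp(c) + 7.4943)*exp(c)/(14.7456*exp(8*c) + 2.0736*exp(7*c) + 14.7417*exp(6*c) - 16.4022*exp(5*c) + 15.4783*exp(4*c) - 7.7534*exp(3*c) + 11.6469*exp(2*c) - 7.718*exp(c) + 2.89)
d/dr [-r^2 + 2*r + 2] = 2 - 2*r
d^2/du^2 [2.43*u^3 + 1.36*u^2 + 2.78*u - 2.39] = 14.58*u + 2.72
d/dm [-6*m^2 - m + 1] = -12*m - 1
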